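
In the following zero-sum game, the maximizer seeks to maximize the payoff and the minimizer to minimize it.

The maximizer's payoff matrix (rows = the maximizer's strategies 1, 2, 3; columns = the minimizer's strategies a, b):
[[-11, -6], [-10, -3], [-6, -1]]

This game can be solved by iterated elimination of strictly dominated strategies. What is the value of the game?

-6

Row 1 is strictly dominated by row 2 (-10>-11, -3>-6); eliminate 1.
Row 2 is strictly dominated by row 3 (-6>-10, -1>-3); eliminate 2.
Column b is strictly dominated by a for the minimizer (-6<-1); eliminate b.
Only (3, a) remains, with payoff -6.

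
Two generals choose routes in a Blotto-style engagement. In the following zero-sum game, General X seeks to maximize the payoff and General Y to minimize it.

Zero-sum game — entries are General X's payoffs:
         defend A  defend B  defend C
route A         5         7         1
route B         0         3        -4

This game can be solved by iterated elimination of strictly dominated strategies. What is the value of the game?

Row route B is strictly dominated by row route A (5>0, 7>3, 1>-4); eliminate route B.
Column defend A is strictly dominated by defend C for General Y (1<5); eliminate defend A.
Column defend B is strictly dominated by defend C for General Y (1<7); eliminate defend B.
Only (route A, defend C) remains, with payoff 1.

1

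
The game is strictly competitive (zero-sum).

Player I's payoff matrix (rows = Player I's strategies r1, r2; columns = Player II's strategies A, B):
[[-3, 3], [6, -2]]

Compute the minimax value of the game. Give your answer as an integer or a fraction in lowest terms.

6/7

Row minima are -3 and -2, so Player I's maximin is -2; column maxima are 6 and 3, so Player II's minimax is 3. These differ, so the equilibrium is in mixed strategies.
Let Player I play r1 with probability p. Player II is indifferent when −3p + 6(1−p) = 3p − 2(1−p), giving p = 4/7.
Let Player II play A with probability q. Player I is indifferent when −3q + 3(1−q) = 6q − 2(1−q), giving q = 5/14.
The value is -3·(5/14) + (3)·(9/14) = 6/7.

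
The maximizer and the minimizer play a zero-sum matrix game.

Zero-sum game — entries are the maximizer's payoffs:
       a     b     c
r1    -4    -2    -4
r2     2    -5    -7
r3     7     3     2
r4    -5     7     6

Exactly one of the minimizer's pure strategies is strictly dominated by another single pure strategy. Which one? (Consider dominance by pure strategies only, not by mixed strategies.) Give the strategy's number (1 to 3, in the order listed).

The minimizer prefers columns that give the maximizer less. Compare b with c: -4 < -2, -7 < -5, 2 < 3, 6 < 7.
So c strictly dominates b for the minimizer; b is strictly dominated.

2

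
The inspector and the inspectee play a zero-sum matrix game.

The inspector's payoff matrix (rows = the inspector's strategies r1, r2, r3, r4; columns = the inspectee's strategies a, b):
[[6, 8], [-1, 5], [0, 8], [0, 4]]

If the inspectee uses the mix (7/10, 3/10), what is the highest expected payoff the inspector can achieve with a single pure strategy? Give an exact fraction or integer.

33/5

r1: (6)·(7/10) + (8)·(3/10) = 33/5.
r2: (-1)·(7/10) + (5)·(3/10) = 4/5.
r3: (0)·(7/10) + (8)·(3/10) = 12/5.
r4: (0)·(7/10) + (4)·(3/10) = 6/5.
The best pure response is r1 with expected payoff 33/5.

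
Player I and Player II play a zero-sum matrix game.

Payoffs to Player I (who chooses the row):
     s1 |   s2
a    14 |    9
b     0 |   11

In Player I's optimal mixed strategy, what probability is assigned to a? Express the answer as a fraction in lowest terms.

11/16

Row minima are 9 and 0, so Player I's maximin is 9; column maxima are 14 and 11, so Player II's minimax is 11. These differ, so the equilibrium is in mixed strategies.
Let Player I play a with probability p. Player II is indifferent when 14p = 9p + 11(1−p), giving p = 11/16.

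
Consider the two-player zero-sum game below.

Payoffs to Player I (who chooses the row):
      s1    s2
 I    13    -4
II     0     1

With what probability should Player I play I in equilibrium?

1/18

Row minima are -4 and 0, so Player I's maximin is 0; column maxima are 13 and 1, so Player II's minimax is 1. These differ, so the equilibrium is in mixed strategies.
Let Player I play I with probability p. Player II is indifferent when 13p = −4p + (1−p), giving p = 1/18.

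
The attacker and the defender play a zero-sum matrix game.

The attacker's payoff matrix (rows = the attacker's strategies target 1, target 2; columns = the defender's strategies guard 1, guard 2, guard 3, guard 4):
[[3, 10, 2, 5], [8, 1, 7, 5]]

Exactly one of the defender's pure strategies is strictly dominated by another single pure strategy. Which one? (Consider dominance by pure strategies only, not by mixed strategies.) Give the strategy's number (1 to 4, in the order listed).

1

The defender prefers columns that give the attacker less. Compare guard 1 with guard 3: 2 < 3, 7 < 8.
So guard 3 strictly dominates guard 1 for the defender; guard 1 is strictly dominated.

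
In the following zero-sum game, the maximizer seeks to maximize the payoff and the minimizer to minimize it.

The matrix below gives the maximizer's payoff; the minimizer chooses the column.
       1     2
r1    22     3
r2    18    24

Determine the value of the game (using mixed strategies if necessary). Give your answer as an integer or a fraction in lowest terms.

Row minima are 3 and 18, so the maximizer's maximin is 18; column maxima are 22 and 24, so the minimizer's minimax is 22. These differ, so the equilibrium is in mixed strategies.
Let the maximizer play r1 with probability p. The minimizer is indifferent when 22p + 18(1−p) = 3p + 24(1−p), giving p = 6/25.
Let the minimizer play 1 with probability q. The maximizer is indifferent when 22q + 3(1−q) = 18q + 24(1−q), giving q = 21/25.
The value is 22·(21/25) + (3)·(4/25) = 474/25.

474/25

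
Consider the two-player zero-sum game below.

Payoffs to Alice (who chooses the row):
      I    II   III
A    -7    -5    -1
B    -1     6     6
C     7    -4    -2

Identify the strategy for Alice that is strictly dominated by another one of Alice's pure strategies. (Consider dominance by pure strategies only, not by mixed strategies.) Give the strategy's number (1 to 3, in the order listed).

Compare A with B: -1 > -7, 6 > -5, 6 > -1.
So B strictly dominates A for Alice; A is strictly dominated.

1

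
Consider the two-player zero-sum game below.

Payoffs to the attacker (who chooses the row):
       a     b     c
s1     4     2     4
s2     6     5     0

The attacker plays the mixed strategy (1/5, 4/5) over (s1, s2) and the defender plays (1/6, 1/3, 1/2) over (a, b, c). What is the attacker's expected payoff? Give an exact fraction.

14/5

Against (1/6, 1/3, 1/2), each row's expected payoff is s1: 10/3; s2: 8/3.
Taking the (1/5, 4/5)-weighted average: (1/5)·(10/3) + (4/5)·(8/3) = 14/5.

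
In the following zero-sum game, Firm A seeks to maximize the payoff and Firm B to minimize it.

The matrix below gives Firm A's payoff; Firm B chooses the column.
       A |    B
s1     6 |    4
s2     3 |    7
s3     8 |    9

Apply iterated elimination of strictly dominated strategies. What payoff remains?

Row s1 is strictly dominated by row s3 (8>6, 9>4); eliminate s1.
Row s2 is strictly dominated by row s3 (8>3, 9>7); eliminate s2.
Column B is strictly dominated by A for Firm B (8<9); eliminate B.
Only (s3, A) remains, with payoff 8.

8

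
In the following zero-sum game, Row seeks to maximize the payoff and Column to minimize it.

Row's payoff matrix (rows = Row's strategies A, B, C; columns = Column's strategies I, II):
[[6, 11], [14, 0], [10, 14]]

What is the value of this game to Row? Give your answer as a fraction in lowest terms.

98/9

Row A is strictly dominated by row C, so Row never plays it.
The remaining 2×2 game on (B, C) × (I, II) has no saddle point. Let Row play B with probability p; indifference gives 14p + 10(1−p) = 14(1−p), so p = 2/9.
Similarly Column's optimal q on I is 7/9, and the value is 14·(7/9) + (0)·(2/9) = 98/9.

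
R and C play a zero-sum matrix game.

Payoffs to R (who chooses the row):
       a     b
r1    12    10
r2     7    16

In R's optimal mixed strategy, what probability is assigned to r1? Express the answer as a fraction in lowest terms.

9/11

Row minima are 10 and 7, so R's maximin is 10; column maxima are 12 and 16, so C's minimax is 12. These differ, so the equilibrium is in mixed strategies.
Let R play r1 with probability p. C is indifferent when 12p + 7(1−p) = 10p + 16(1−p), giving p = 9/11.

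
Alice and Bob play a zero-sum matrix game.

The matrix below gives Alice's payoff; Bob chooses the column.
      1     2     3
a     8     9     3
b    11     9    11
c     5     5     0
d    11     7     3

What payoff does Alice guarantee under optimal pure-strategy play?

Row minima: 3, 9, 0, 3 → Alice's maximin is 9.
Column maxima: 11, 9, 11 → Bob's minimax is 9.
They coincide at (b, 2), so the value is 9.

9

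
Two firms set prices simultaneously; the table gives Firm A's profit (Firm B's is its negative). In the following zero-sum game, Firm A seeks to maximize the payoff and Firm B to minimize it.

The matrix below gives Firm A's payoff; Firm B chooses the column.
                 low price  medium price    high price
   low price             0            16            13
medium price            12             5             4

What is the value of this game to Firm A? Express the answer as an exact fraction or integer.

52/7

Column medium price is strictly dominated by high price for Firm B (it gives Firm A more in every row).
The remaining 2×2 game on (low price, medium price) × (low price, high price) has no saddle point. Let Firm A play low price with probability p; indifference gives 12(1−p) = 13p + 4(1−p), so p = 8/21.
Similarly Firm B's optimal q on low price is 3/7, and the value is 0·(3/7) + (13)·(4/7) = 52/7.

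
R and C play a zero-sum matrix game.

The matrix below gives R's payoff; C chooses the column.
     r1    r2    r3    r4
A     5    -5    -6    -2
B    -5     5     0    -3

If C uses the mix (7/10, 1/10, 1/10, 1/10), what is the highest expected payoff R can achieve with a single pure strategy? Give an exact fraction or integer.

11/5

A: (5)·(7/10) + (-5)·(1/10) + (-6)·(1/10) + (-2)·(1/10) = 11/5.
B: (-5)·(7/10) + (5)·(1/10) + (0)·(1/10) + (-3)·(1/10) = -33/10.
The best pure response is A with expected payoff 11/5.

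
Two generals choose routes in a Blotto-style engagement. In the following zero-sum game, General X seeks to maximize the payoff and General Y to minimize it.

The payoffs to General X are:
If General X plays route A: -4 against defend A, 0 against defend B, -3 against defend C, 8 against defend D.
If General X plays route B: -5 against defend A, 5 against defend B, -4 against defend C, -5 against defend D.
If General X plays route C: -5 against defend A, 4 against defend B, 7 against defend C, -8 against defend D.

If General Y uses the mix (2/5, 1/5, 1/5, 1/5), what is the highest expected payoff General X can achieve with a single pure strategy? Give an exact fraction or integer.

-3/5

route A: (-4)·(2/5) + (0)·(1/5) + (-3)·(1/5) + (8)·(1/5) = -3/5.
route B: (-5)·(2/5) + (5)·(1/5) + (-4)·(1/5) + (-5)·(1/5) = -14/5.
route C: (-5)·(2/5) + (4)·(1/5) + (7)·(1/5) + (-8)·(1/5) = -7/5.
The best pure response is route A with expected payoff -3/5.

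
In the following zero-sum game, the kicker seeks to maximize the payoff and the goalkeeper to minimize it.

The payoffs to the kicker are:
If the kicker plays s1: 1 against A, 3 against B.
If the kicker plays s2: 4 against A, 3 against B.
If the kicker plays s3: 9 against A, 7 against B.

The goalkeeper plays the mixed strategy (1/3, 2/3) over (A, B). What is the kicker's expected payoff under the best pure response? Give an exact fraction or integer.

s1: (1)·(1/3) + (3)·(2/3) = 7/3.
s2: (4)·(1/3) + (3)·(2/3) = 10/3.
s3: (9)·(1/3) + (7)·(2/3) = 23/3.
The best pure response is s3 with expected payoff 23/3.

23/3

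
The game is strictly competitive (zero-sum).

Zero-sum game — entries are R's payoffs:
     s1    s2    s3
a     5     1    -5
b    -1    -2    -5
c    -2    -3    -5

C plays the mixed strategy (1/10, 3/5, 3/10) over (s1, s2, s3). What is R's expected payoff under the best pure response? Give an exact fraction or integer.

a: (5)·(1/10) + (1)·(3/5) + (-5)·(3/10) = -2/5.
b: (-1)·(1/10) + (-2)·(3/5) + (-5)·(3/10) = -14/5.
c: (-2)·(1/10) + (-3)·(3/5) + (-5)·(3/10) = -7/2.
The best pure response is a with expected payoff -2/5.

-2/5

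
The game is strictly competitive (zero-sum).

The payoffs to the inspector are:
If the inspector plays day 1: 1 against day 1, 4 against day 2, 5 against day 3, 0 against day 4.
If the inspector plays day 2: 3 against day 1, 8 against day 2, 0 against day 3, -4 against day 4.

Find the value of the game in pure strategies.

0

Row minima: 0, -4 → the inspector's maximin is 0.
Column maxima: 3, 8, 5, 0 → the inspectee's minimax is 0.
They coincide at (day 1, day 4), so the value is 0.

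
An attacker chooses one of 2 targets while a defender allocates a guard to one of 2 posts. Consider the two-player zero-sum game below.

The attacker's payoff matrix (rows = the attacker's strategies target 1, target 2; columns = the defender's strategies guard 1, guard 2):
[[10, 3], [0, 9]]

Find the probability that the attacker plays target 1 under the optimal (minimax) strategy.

9/16

Row minima are 3 and 0, so the attacker's maximin is 3; column maxima are 10 and 9, so the defender's minimax is 9. These differ, so the equilibrium is in mixed strategies.
Let the attacker play target 1 with probability p. The defender is indifferent when 10p = 3p + 9(1−p), giving p = 9/16.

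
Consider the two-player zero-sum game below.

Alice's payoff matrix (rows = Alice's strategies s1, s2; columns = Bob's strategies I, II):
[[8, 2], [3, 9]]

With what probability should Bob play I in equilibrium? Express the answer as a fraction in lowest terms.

7/12

Row minima are 2 and 3, so Alice's maximin is 3; column maxima are 8 and 9, so Bob's minimax is 8. These differ, so the equilibrium is in mixed strategies.
Let Bob play I with probability q. Alice is indifferent when 8q + 2(1−q) = 3q + 9(1−q), giving q = 7/12.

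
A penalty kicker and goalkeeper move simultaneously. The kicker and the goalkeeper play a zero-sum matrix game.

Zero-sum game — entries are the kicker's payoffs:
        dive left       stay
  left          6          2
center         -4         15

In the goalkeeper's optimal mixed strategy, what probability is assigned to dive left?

13/23

Row minima are 2 and -4, so the kicker's maximin is 2; column maxima are 6 and 15, so the goalkeeper's minimax is 6. These differ, so the equilibrium is in mixed strategies.
Let the goalkeeper play dive left with probability q. The kicker is indifferent when 6q + 2(1−q) = −4q + 15(1−q), giving q = 13/23.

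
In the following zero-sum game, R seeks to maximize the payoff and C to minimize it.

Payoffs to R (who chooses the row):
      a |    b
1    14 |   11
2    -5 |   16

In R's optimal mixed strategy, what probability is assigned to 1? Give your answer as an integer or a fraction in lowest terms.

7/8

Row minima are 11 and -5, so R's maximin is 11; column maxima are 14 and 16, so C's minimax is 14. These differ, so the equilibrium is in mixed strategies.
Let R play 1 with probability p. C is indifferent when 14p − 5(1−p) = 11p + 16(1−p), giving p = 7/8.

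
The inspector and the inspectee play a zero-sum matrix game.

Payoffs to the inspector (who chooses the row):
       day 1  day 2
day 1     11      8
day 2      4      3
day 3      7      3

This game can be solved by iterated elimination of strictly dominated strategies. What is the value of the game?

Row day 2 is strictly dominated by row day 1 (11>4, 8>3); eliminate day 2.
Row day 3 is strictly dominated by row day 1 (11>7, 8>3); eliminate day 3.
Column day 1 is strictly dominated by day 2 for the inspectee (8<11); eliminate day 1.
Only (day 1, day 2) remains, with payoff 8.

8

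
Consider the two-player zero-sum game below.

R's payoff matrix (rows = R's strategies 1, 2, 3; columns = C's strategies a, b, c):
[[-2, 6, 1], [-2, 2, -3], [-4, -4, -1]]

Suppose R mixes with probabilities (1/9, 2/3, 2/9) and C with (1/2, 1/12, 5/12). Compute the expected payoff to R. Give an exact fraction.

Against (1/2, 1/12, 5/12), each row's expected payoff is 1: -1/12; 2: -25/12; 3: -11/4.
Taking the (1/9, 2/3, 2/9)-weighted average: (1/9)·(-1/12) + (2/3)·(-25/12) + (2/9)·(-11/4) = -217/108.

-217/108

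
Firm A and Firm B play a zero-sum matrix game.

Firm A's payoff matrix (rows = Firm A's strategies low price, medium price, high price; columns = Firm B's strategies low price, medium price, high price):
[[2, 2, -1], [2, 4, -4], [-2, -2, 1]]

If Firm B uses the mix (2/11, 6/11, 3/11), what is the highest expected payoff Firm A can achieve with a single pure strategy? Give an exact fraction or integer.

low price: (2)·(2/11) + (2)·(6/11) + (-1)·(3/11) = 13/11.
medium price: (2)·(2/11) + (4)·(6/11) + (-4)·(3/11) = 16/11.
high price: (-2)·(2/11) + (-2)·(6/11) + (1)·(3/11) = -13/11.
The best pure response is medium price with expected payoff 16/11.

16/11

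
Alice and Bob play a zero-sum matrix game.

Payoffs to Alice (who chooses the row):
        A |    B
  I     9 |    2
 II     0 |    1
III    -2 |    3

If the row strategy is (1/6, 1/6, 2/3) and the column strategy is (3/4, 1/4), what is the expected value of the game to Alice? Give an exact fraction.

Against (3/4, 1/4), each row's expected payoff is I: 29/4; II: 1/4; III: -3/4.
Taking the (1/6, 1/6, 2/3)-weighted average: (1/6)·(29/4) + (1/6)·(1/4) + (2/3)·(-3/4) = 3/4.

3/4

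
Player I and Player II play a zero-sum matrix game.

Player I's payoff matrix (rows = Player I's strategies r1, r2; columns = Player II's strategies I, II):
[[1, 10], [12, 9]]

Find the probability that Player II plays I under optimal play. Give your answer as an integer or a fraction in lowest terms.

Row minima are 1 and 9, so Player I's maximin is 9; column maxima are 12 and 10, so Player II's minimax is 10. These differ, so the equilibrium is in mixed strategies.
Let Player II play I with probability q. Player I is indifferent when q + 10(1−q) = 12q + 9(1−q), giving q = 1/12.

1/12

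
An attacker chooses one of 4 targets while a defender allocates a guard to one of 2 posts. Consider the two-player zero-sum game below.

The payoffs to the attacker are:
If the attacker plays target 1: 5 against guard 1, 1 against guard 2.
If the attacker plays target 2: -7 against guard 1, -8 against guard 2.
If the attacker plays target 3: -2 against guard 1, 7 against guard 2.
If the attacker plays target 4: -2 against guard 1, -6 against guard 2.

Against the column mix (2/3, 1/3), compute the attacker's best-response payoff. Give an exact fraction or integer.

target 1: (5)·(2/3) + (1)·(1/3) = 11/3.
target 2: (-7)·(2/3) + (-8)·(1/3) = -22/3.
target 3: (-2)·(2/3) + (7)·(1/3) = 1.
target 4: (-2)·(2/3) + (-6)·(1/3) = -10/3.
The best pure response is target 1 with expected payoff 11/3.

11/3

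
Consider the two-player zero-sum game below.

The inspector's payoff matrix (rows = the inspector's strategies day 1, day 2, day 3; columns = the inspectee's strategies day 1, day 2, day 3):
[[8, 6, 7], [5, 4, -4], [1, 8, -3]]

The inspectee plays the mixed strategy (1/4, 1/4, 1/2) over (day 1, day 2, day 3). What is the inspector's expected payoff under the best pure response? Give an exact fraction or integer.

day 1: (8)·(1/4) + (6)·(1/4) + (7)·(1/2) = 7.
day 2: (5)·(1/4) + (4)·(1/4) + (-4)·(1/2) = 1/4.
day 3: (1)·(1/4) + (8)·(1/4) + (-3)·(1/2) = 3/4.
The best pure response is day 1 with expected payoff 7.

7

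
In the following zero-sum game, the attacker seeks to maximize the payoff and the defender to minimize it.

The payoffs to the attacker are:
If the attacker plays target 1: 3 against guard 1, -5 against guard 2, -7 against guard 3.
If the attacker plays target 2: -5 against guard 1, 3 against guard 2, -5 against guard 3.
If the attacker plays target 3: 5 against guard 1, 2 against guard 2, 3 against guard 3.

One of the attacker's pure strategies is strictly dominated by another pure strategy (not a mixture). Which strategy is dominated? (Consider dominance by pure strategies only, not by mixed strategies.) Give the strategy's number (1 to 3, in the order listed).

1

Compare target 1 with target 3: 5 > 3, 2 > -5, 3 > -7.
So target 3 strictly dominates target 1 for the attacker; target 1 is strictly dominated.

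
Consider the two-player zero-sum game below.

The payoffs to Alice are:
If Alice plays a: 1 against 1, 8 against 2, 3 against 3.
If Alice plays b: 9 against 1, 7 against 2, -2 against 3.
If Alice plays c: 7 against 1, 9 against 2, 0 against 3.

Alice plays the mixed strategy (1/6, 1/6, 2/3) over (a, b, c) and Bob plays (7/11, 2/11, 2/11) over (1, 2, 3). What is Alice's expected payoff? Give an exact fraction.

185/33

Against (7/11, 2/11, 2/11), each row's expected payoff is a: 29/11; b: 73/11; c: 67/11.
Taking the (1/6, 1/6, 2/3)-weighted average: (1/6)·(29/11) + (1/6)·(73/11) + (2/3)·(67/11) = 185/33.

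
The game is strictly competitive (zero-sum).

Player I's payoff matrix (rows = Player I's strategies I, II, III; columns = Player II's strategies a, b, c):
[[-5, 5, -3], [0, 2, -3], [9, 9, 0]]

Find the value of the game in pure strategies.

0

Row minima: -5, -3, 0 → Player I's maximin is 0.
Column maxima: 9, 9, 0 → Player II's minimax is 0.
They coincide at (III, c), so the value is 0.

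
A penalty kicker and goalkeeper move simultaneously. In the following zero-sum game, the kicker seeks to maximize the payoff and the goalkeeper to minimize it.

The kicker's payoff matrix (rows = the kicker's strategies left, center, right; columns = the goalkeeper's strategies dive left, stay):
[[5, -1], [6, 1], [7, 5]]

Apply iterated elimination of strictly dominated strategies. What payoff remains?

Column dive left is strictly dominated by stay for the goalkeeper (-1<5, 1<6, 5<7); eliminate dive left.
Row center is strictly dominated by row right (5>1); eliminate center.
Row left is strictly dominated by row right (5>-1); eliminate left.
Only (right, stay) remains, with payoff 5.

5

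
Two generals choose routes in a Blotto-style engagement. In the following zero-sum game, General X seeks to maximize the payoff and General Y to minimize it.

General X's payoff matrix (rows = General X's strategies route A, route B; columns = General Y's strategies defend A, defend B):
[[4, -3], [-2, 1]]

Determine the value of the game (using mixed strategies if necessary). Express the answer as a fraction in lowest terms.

Row minima are -3 and -2, so General X's maximin is -2; column maxima are 4 and 1, so General Y's minimax is 1. These differ, so the equilibrium is in mixed strategies.
Let General X play route A with probability p. General Y is indifferent when 4p − 2(1−p) = −3p + (1−p), giving p = 3/10.
Let General Y play defend A with probability q. General X is indifferent when 4q − 3(1−q) = −2q + (1−q), giving q = 2/5.
The value is 4·(2/5) + (-3)·(3/5) = -1/5.

-1/5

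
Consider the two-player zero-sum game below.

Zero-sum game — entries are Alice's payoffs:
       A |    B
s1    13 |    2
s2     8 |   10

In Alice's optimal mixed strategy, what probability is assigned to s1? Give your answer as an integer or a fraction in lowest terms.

Row minima are 2 and 8, so Alice's maximin is 8; column maxima are 13 and 10, so Bob's minimax is 10. These differ, so the equilibrium is in mixed strategies.
Let Alice play s1 with probability p. Bob is indifferent when 13p + 8(1−p) = 2p + 10(1−p), giving p = 2/13.

2/13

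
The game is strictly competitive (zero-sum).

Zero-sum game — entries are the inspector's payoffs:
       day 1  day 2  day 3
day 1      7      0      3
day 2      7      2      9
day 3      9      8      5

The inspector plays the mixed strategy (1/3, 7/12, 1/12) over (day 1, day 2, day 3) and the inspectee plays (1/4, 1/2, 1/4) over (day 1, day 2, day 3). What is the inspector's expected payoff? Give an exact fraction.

Against (1/4, 1/2, 1/4), each row's expected payoff is day 1: 5/2; day 2: 5; day 3: 15/2.
Taking the (1/3, 7/12, 1/12)-weighted average: (1/3)·(5/2) + (7/12)·(5) + (1/12)·(15/2) = 35/8.

35/8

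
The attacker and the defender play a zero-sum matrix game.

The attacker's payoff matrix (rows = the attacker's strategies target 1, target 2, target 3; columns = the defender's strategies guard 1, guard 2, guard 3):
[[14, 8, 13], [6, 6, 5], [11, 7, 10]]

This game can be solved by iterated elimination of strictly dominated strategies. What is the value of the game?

Column guard 1 is strictly dominated by guard 3 for the defender (13<14, 5<6, 10<11); eliminate guard 1.
Row target 3 is strictly dominated by row target 1 (8>7, 13>10); eliminate target 3.
Row target 2 is strictly dominated by row target 1 (8>6, 13>5); eliminate target 2.
Column guard 3 is strictly dominated by guard 2 for the defender (8<13); eliminate guard 3.
Only (target 1, guard 2) remains, with payoff 8.

8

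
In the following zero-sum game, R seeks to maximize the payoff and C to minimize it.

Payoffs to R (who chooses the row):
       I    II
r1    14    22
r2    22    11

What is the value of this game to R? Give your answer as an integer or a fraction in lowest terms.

Row minima are 14 and 11, so R's maximin is 14; column maxima are 22 and 22, so C's minimax is 22. These differ, so the equilibrium is in mixed strategies.
Let R play r1 with probability p. C is indifferent when 14p + 22(1−p) = 22p + 11(1−p), giving p = 11/19.
Let C play I with probability q. R is indifferent when 14q + 22(1−q) = 22q + 11(1−q), giving q = 11/19.
The value is 14·(11/19) + (22)·(8/19) = 330/19.

330/19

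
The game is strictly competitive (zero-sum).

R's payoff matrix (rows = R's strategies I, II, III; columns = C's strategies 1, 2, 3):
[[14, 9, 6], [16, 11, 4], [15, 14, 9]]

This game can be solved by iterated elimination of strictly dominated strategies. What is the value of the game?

Row I is strictly dominated by row III (15>14, 14>9, 9>6); eliminate I.
Column 2 is strictly dominated by 3 for C (4<11, 9<14); eliminate 2.
Column 1 is strictly dominated by 3 for C (4<16, 9<15); eliminate 1.
Row II is strictly dominated by row III (9>4); eliminate II.
Only (III, 3) remains, with payoff 9.

9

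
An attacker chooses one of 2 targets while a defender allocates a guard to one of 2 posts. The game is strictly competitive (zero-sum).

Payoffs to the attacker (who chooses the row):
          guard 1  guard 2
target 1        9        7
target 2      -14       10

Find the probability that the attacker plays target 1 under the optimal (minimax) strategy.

Row minima are 7 and -14, so the attacker's maximin is 7; column maxima are 9 and 10, so the defender's minimax is 9. These differ, so the equilibrium is in mixed strategies.
Let the attacker play target 1 with probability p. The defender is indifferent when 9p − 14(1−p) = 7p + 10(1−p), giving p = 12/13.

12/13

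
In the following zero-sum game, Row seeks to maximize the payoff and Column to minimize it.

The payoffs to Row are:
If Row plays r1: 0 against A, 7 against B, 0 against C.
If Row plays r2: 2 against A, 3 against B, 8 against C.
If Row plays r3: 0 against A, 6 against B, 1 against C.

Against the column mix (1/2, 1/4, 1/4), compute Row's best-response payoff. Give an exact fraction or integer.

15/4

r1: (0)·(1/2) + (7)·(1/4) + (0)·(1/4) = 7/4.
r2: (2)·(1/2) + (3)·(1/4) + (8)·(1/4) = 15/4.
r3: (0)·(1/2) + (6)·(1/4) + (1)·(1/4) = 7/4.
The best pure response is r2 with expected payoff 15/4.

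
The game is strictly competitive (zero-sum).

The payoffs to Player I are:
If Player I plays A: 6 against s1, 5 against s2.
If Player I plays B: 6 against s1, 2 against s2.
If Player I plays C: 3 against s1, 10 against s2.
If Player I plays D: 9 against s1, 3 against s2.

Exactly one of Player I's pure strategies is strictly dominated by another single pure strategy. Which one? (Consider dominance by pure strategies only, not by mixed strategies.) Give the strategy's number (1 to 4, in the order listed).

Compare B with D: 9 > 6, 3 > 2.
So D strictly dominates B for Player I; B is strictly dominated.

2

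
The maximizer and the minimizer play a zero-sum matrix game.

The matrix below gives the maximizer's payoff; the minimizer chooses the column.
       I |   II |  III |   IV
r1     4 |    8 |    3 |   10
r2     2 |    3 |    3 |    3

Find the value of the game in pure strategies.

Row minima: 3, 2 → the maximizer's maximin is 3.
Column maxima: 4, 8, 3, 10 → the minimizer's minimax is 3.
They coincide at (r1, III), so the value is 3.

3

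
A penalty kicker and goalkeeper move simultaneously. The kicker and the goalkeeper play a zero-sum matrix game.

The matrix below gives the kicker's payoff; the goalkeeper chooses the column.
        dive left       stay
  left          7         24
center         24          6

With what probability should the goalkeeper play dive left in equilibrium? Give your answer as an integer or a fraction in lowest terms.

Row minima are 7 and 6, so the kicker's maximin is 7; column maxima are 24 and 24, so the goalkeeper's minimax is 24. These differ, so the equilibrium is in mixed strategies.
Let the goalkeeper play dive left with probability q. The kicker is indifferent when 7q + 24(1−q) = 24q + 6(1−q), giving q = 18/35.

18/35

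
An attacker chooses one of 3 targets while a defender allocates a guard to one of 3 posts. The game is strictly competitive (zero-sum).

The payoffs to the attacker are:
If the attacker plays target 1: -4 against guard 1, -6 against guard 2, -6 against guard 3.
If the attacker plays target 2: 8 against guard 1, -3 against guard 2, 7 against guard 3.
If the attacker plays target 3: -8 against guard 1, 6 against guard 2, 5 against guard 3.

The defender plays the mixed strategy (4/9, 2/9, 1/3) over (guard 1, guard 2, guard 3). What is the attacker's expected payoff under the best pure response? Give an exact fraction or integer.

47/9

target 1: (-4)·(4/9) + (-6)·(2/9) + (-6)·(1/3) = -46/9.
target 2: (8)·(4/9) + (-3)·(2/9) + (7)·(1/3) = 47/9.
target 3: (-8)·(4/9) + (6)·(2/9) + (5)·(1/3) = -5/9.
The best pure response is target 2 with expected payoff 47/9.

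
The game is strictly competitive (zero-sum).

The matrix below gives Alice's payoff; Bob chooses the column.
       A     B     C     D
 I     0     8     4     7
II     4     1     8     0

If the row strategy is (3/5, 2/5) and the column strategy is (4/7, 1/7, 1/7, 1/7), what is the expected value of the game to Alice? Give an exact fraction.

Against (4/7, 1/7, 1/7, 1/7), each row's expected payoff is I: 19/7; II: 25/7.
Taking the (3/5, 2/5)-weighted average: (3/5)·(19/7) + (2/5)·(25/7) = 107/35.

107/35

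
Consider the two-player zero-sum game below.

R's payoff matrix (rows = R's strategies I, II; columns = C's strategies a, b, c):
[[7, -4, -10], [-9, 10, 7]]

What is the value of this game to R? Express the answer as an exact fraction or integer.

-41/33

Column b is strictly dominated by c for C (it gives R more in every row).
The remaining 2×2 game on (I, II) × (a, c) has no saddle point. Let R play I with probability p; indifference gives 7p − 9(1−p) = −10p + 7(1−p), so p = 16/33.
Similarly C's optimal q on a is 17/33, and the value is 7·(17/33) + (-10)·(16/33) = -41/33.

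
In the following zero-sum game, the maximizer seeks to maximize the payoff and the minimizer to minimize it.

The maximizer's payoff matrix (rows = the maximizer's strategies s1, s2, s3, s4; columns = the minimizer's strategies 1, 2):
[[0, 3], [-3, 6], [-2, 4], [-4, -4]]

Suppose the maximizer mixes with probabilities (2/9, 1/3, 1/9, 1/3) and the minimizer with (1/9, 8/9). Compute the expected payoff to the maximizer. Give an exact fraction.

Against (1/9, 8/9), each row's expected payoff is s1: 8/3; s2: 5; s3: 10/3; s4: -4.
Taking the (2/9, 1/3, 1/9, 1/3)-weighted average: (2/9)·(8/3) + (1/3)·(5) + (1/9)·(10/3) + (1/3)·(-4) = 35/27.

35/27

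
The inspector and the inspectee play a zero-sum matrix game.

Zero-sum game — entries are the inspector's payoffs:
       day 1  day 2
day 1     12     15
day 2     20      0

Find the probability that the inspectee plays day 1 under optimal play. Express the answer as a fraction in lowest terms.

15/23

Row minima are 12 and 0, so the inspector's maximin is 12; column maxima are 20 and 15, so the inspectee's minimax is 15. These differ, so the equilibrium is in mixed strategies.
Let the inspectee play day 1 with probability q. The inspector is indifferent when 12q + 15(1−q) = 20q, giving q = 15/23.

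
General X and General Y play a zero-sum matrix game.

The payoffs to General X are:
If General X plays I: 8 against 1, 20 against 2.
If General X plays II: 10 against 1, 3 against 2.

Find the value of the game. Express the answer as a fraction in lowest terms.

176/19

Row minima are 8 and 3, so General X's maximin is 8; column maxima are 10 and 20, so General Y's minimax is 10. These differ, so the equilibrium is in mixed strategies.
Let General X play I with probability p. General Y is indifferent when 8p + 10(1−p) = 20p + 3(1−p), giving p = 7/19.
Let General Y play 1 with probability q. General X is indifferent when 8q + 20(1−q) = 10q + 3(1−q), giving q = 17/19.
The value is 8·(17/19) + (20)·(2/19) = 176/19.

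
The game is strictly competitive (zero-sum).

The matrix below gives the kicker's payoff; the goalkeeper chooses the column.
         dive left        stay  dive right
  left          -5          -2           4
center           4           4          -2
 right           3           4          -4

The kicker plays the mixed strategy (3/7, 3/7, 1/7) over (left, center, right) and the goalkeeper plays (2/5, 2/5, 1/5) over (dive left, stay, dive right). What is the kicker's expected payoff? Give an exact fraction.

Against (2/5, 2/5, 1/5), each row's expected payoff is left: -2; center: 14/5; right: 2.
Taking the (3/7, 3/7, 1/7)-weighted average: (3/7)·(-2) + (3/7)·(14/5) + (1/7)·(2) = 22/35.

22/35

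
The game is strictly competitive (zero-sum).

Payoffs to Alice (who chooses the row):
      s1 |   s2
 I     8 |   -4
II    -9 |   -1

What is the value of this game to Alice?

-11/5

Row minima are -4 and -9, so Alice's maximin is -4; column maxima are 8 and -1, so Bob's minimax is -1. These differ, so the equilibrium is in mixed strategies.
Let Alice play I with probability p. Bob is indifferent when 8p − 9(1−p) = −4p − (1−p), giving p = 2/5.
Let Bob play s1 with probability q. Alice is indifferent when 8q − 4(1−q) = −9q − (1−q), giving q = 3/20.
The value is 8·(3/20) + (-4)·(17/20) = -11/5.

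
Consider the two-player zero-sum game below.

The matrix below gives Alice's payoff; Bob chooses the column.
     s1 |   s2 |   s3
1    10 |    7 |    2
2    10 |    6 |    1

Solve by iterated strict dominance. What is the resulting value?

2

Column s1 is strictly dominated by s2 for Bob (7<10, 6<10); eliminate s1.
Column s2 is strictly dominated by s3 for Bob (2<7, 1<6); eliminate s2.
Row 2 is strictly dominated by row 1 (2>1); eliminate 2.
Only (1, s3) remains, with payoff 2.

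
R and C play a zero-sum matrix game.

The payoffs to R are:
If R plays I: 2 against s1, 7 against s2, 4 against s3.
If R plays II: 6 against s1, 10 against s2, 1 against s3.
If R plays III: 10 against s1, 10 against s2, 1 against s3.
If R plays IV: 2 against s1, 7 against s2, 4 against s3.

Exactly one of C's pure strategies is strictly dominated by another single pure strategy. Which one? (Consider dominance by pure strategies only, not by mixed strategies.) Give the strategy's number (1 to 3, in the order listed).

C prefers columns that give R less. Compare s2 with s3: 4 < 7, 1 < 10, 1 < 10, 4 < 7.
So s3 strictly dominates s2 for C; s2 is strictly dominated.

2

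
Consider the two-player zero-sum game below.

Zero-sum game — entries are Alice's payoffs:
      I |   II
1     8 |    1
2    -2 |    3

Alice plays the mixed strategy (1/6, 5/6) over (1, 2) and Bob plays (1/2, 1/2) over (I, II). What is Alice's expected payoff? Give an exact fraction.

Against (1/2, 1/2), each row's expected payoff is 1: 9/2; 2: 1/2.
Taking the (1/6, 5/6)-weighted average: (1/6)·(9/2) + (5/6)·(1/2) = 7/6.

7/6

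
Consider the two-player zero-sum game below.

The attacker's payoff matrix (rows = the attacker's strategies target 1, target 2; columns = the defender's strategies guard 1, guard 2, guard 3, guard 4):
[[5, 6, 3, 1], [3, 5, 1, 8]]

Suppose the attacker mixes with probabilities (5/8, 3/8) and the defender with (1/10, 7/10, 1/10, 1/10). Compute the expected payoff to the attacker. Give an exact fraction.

99/20

Against (1/10, 7/10, 1/10, 1/10), each row's expected payoff is target 1: 51/10; target 2: 47/10.
Taking the (5/8, 3/8)-weighted average: (5/8)·(51/10) + (3/8)·(47/10) = 99/20.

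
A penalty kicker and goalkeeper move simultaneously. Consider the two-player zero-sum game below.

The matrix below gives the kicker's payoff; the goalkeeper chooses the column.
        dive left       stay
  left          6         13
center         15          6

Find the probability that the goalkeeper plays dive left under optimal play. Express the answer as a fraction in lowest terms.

Row minima are 6 and 6, so the kicker's maximin is 6; column maxima are 15 and 13, so the goalkeeper's minimax is 13. These differ, so the equilibrium is in mixed strategies.
Let the goalkeeper play dive left with probability q. The kicker is indifferent when 6q + 13(1−q) = 15q + 6(1−q), giving q = 7/16.

7/16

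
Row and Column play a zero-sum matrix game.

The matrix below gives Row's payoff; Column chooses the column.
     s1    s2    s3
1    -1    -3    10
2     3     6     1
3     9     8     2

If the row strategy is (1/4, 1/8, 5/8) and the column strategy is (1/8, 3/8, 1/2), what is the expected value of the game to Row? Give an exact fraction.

145/32

Against (1/8, 3/8, 1/2), each row's expected payoff is 1: 15/4; 2: 25/8; 3: 41/8.
Taking the (1/4, 1/8, 5/8)-weighted average: (1/4)·(15/4) + (1/8)·(25/8) + (5/8)·(41/8) = 145/32.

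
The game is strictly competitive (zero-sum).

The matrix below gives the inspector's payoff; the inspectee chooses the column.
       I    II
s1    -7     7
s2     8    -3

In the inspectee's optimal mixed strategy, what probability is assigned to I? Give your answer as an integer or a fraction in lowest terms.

2/5

Row minima are -7 and -3, so the inspector's maximin is -3; column maxima are 8 and 7, so the inspectee's minimax is 7. These differ, so the equilibrium is in mixed strategies.
Let the inspectee play I with probability q. The inspector is indifferent when −7q + 7(1−q) = 8q − 3(1−q), giving q = 2/5.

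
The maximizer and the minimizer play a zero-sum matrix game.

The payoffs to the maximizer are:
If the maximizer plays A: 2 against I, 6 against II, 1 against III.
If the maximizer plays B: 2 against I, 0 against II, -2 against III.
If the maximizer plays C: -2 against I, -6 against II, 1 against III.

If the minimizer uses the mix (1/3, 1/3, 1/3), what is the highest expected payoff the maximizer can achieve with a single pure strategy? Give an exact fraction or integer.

A: (2)·(1/3) + (6)·(1/3) + (1)·(1/3) = 3.
B: (2)·(1/3) + (0)·(1/3) + (-2)·(1/3) = 0.
C: (-2)·(1/3) + (-6)·(1/3) + (1)·(1/3) = -7/3.
The best pure response is A with expected payoff 3.

3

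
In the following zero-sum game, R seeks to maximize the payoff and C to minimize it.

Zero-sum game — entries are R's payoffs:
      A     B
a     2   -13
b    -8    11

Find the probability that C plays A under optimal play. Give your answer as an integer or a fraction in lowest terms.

Row minima are -13 and -8, so R's maximin is -8; column maxima are 2 and 11, so C's minimax is 2. These differ, so the equilibrium is in mixed strategies.
Let C play A with probability q. R is indifferent when 2q − 13(1−q) = −8q + 11(1−q), giving q = 12/17.

12/17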